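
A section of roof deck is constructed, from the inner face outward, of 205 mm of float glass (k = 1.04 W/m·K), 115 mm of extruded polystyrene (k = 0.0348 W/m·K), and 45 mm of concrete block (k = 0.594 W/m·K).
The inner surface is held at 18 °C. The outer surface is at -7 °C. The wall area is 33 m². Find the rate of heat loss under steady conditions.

Thermal resistances in series:
R_float glass = L/(kA) = 0.205/(1.04×33) = 0.005973 K/W
R_extruded polystyrene = L/(kA) = 0.115/(0.0348×33) = 0.1001 K/W
R_concrete block = L/(kA) = 0.045/(0.594×33) = 0.002296 K/W
R_total = 0.1084 K/W
Q = ΔT / R_total = 25 / 0.1084

Q ≈ 231 W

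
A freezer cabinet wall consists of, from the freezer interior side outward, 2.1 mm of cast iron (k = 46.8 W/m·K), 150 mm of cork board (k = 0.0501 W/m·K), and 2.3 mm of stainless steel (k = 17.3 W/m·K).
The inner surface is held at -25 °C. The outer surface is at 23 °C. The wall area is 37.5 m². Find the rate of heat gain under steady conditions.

Q ≈ 601 W

Model the wall as resistances in series:
R_cast iron = L/(kA) = 0.0021/(46.8×37.5) = 1.197×10^-6 K/W
R_cork board = L/(kA) = 0.15/(0.0501×37.5) = 0.07984 K/W
R_stainless steel = L/(kA) = 0.0023/(17.3×37.5) = 3.545×10^-6 K/W
R_total = 0.07985 K/W
Q = ΔT / R_total = 48 / 0.07985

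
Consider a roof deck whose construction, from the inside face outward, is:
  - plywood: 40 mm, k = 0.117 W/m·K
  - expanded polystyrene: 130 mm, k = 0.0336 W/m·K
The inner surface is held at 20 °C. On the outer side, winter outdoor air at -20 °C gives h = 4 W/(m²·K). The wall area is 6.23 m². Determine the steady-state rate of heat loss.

Treating each layer as a thermal resistance in series:
R_plywood = L/(kA) = 0.04/(0.117×6.23) = 0.05488 K/W
R_expanded polystyrene = L/(kA) = 0.13/(0.0336×6.23) = 0.621 K/W
R_outer film = 1/(h_o·A) = 1/(4×6.23) = 0.04013 K/W
R_total = 0.716 K/W
Q = ΔT / R_total = 40 / 0.716

Q ≈ 55.9 W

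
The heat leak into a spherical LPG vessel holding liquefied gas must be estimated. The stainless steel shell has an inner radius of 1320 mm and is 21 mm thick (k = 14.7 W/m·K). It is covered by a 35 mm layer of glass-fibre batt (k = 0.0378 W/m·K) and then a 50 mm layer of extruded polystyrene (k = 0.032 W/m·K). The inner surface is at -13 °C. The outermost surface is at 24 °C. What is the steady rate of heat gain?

Radial (spherical) resistances in series:
R_stainless steel shell = (1/1.32 − 1/1.341)/(4π×14.7) = 6.422×10^-5 K/W
R_glass-fibre batt = (1/1.341 − 1/1.376)/(4π×0.0378) = 0.03993 K/W
R_extruded polystyrene = (1/1.376 − 1/1.426)/(4π×0.032) = 0.06337 K/W
R_total = 0.1034 K/W
Q = ΔT/R_total = 37/0.1034

Q ≈ 358 W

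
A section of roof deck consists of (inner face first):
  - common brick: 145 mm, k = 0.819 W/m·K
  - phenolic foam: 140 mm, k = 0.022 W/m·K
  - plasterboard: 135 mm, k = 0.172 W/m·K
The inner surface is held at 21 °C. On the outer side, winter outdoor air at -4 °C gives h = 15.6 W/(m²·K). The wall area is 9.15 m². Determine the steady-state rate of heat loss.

Q ≈ 31 W

Thermal resistances in series:
R_common brick = L/(kA) = 0.145/(0.819×9.15) = 0.01935 K/W
R_phenolic foam = L/(kA) = 0.14/(0.022×9.15) = 0.6955 K/W
R_plasterboard = L/(kA) = 0.135/(0.172×9.15) = 0.08578 K/W
R_outer film = 1/(h_o·A) = 1/(15.6×9.15) = 0.007006 K/W
R_total = 0.8076 K/W
Q = ΔT / R_total = 25 / 0.8076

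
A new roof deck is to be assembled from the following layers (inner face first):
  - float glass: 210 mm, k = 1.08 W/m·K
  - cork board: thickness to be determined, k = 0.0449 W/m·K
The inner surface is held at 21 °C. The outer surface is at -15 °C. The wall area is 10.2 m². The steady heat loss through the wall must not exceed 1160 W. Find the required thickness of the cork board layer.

Thermal resistances in series:
R_float glass = L/(kA) = 0.21/(1.08×10.2) = 0.01906 K/W
Sum of the known resistances R_other = 0.01906 K/W
Required total resistance R_tot = ΔT/Q_allow = 36/1160 = 0.03103 K/W
R_cork board = R_tot − R_other = 0.01197 K/W
L = R·k·A = 0.01197×0.0449×10.2

L ≈ 5.48 mm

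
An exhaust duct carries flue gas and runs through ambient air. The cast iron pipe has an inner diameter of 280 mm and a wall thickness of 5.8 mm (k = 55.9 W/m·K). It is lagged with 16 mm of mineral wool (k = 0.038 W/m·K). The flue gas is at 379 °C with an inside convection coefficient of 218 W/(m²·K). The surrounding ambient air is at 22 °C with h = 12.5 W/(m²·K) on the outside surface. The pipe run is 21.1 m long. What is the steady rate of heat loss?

Q ≈ 14500 W

Per-layer cylindrical resistances, series-summed:
R_inner film = 1/(h_i·2πr₁L) = 1/(218×2π×0.14×21.1) = 2.471×10^-4 K/W
R_cast iron pipe wall = ln(145.8/140)/(2π×55.9×21.1) = 5.477×10^-6 K/W
R_mineral wool = ln(161.8/145.8)/(2π×0.038×21.1) = 0.02067 K/W
R_outer film = 1/(h_o·2πr_oL) = 1/(12.5×2π×0.1618×21.1) = 0.003729 K/W
R_total = 0.02465 K/W
Q = ΔT/R_total = 357/0.02465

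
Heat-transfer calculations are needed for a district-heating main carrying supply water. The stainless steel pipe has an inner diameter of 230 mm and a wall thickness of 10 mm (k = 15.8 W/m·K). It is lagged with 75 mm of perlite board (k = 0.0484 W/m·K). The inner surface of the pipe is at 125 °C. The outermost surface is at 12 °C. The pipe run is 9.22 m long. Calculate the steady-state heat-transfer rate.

Treating each annulus and film as a series resistance:
R_stainless steel pipe wall = ln(125/115)/(2π×15.8×9.22) = 9.11×10^-5 K/W
R_perlite board = ln(200/125)/(2π×0.0484×9.22) = 0.1676 K/W
R_total = 0.1677 K/W
Q = ΔT/R_total = 113/0.1677

Q ≈ 674 W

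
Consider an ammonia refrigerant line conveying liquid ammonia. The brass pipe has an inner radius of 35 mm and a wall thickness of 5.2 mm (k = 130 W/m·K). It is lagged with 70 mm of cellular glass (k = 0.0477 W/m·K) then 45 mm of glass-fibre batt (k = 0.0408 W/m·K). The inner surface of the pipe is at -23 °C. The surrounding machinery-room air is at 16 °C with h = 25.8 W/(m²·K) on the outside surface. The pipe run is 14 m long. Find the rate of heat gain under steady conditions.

Q ≈ 115 W

For a radial system each layer contributes R = ln(r_out/r_in)/(2πkL); films add R = 1/(hA).
R_brass pipe wall = ln(40.2/35)/(2π×130×14) = 1.211×10^-5 K/W
R_cellular glass = ln(110.2/40.2)/(2π×0.0477×14) = 0.2403 K/W
R_glass-fibre batt = ln(155.2/110.2)/(2π×0.0408×14) = 0.09541 K/W
R_outer film = 1/(h_o·2πr_oL) = 1/(25.8×2π×0.1552×14) = 0.002839 K/W
R_total = 0.3386 K/W
Q = ΔT/R_total = 39/0.3386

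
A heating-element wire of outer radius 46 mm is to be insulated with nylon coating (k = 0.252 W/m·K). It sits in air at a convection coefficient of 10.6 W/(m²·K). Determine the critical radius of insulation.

For a cylinder r_cr = k/h = 0.252/10.6
r_cr = 23.8 mm; since the bare radius (46 mm) is above r_cr, any added insulation will reduce heat loss.

r_cr ≈ 23.8 mm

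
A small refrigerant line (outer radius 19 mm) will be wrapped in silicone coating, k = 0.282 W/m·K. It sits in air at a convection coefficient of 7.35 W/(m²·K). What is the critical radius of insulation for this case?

r_cr ≈ 38.4 mm

For a cylinder r_cr = k/h = 0.282/7.35
r_cr = 38.4 mm; since the bare radius (19 mm) is below r_cr, adding a thin layer of insulation will *increase* heat loss.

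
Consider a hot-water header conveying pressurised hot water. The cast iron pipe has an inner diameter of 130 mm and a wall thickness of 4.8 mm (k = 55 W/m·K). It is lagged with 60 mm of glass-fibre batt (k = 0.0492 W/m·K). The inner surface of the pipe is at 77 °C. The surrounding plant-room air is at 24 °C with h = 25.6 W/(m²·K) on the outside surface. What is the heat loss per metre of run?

q′ ≈ 25.8 W/m

Treating each annulus and film as a series resistance:
R_cast iron pipe wall = ln(69.8/65)/(2π×55×1) = 2.062×10^-4 K/W
R_glass-fibre batt = ln(129.8/69.8)/(2π×0.0492×1) = 2.007 K/W
R_outer film = 1/(h_o·2πr_oL) = 1/(25.6×2π×0.1298×1) = 0.0479 K/W
R_total = 2.055 K/W
Q = ΔT/R_total = 53/2.055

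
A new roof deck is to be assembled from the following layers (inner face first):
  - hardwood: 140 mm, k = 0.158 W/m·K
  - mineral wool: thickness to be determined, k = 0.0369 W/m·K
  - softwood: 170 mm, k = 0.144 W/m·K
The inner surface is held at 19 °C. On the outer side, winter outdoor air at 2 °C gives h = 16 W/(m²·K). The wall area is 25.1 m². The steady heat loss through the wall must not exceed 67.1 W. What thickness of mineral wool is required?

L ≈ 156 mm

Using the resistance-network approach (series):
R_hardwood = L/(kA) = 0.14/(0.158×25.1) = 0.0353 K/W
R_softwood = L/(kA) = 0.17/(0.144×25.1) = 0.04703 K/W
R_outer film = 1/(h_o·A) = 1/(16×25.1) = 0.00249 K/W
Sum of the known resistances R_other = 0.08483 K/W
Required total resistance R_tot = ΔT/Q_allow = 17/67.1 = 0.2534 K/W
R_mineral wool = R_tot − R_other = 0.1685 K/W
L = R·k·A = 0.1685×0.0369×25.1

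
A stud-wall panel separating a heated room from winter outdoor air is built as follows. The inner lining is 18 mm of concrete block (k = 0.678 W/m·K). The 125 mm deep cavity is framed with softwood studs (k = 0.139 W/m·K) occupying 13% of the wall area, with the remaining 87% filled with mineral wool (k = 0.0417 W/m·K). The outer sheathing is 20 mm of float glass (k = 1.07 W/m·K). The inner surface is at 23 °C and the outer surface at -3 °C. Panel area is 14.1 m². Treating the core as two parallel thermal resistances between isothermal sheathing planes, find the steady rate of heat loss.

Q ≈ 156 W

Sheathing layers in series; stud and cavity paths in parallel between them.
R_inner = 0.018/(0.678×14.1) = 0.001883 K/W
R_stud  = 0.125/(0.139×0.13×14.1) = 0.4906 K/W
R_cav   = 0.125/(0.0417×0.87×14.1) = 0.2444 K/W
1/R_core = 1/R_stud + 1/R_cav → R_core = 0.1631 K/W
R_outer = 0.02/(1.07×14.1) = 0.001326 K/W
R_total = 0.1663 K/W
Q = ΔT/R_total = 26/0.1663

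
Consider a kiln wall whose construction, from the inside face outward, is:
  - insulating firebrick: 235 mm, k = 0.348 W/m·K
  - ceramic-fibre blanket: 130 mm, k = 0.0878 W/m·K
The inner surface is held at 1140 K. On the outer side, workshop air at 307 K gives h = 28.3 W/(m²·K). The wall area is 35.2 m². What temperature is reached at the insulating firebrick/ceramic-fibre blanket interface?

Series thermal resistances:
R_insulating firebrick = L/(kA) = 0.235/(0.348×35.2) = 0.01918 K/W
R_ceramic-fibre blanket = L/(kA) = 0.13/(0.0878×35.2) = 0.04206 K/W
R_outer film = 1/(h_o·A) = 1/(28.3×35.2) = 0.001004 K/W
R_total = 0.06225 K/W;  Q = ΔT/R_total = 833/0.06225 = 13380 W
T_interface = T_inner − Q·ΣR(inner→interface) = 1140 − 13400×0.01918

T ≈ 883 K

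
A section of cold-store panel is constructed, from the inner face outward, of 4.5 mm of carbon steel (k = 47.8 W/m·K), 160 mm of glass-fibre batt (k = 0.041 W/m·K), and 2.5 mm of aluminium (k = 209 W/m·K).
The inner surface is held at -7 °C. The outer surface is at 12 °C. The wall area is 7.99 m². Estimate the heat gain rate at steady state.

Series thermal resistances:
R_carbon steel = L/(kA) = 0.0045/(47.8×7.99) = 1.178×10^-5 K/W
R_glass-fibre batt = L/(kA) = 0.16/(0.041×7.99) = 0.4884 K/W
R_aluminium = L/(kA) = 0.0025/(209×7.99) = 1.497×10^-6 K/W
R_total = 0.4884 K/W
Q = ΔT / R_total = 19 / 0.4884

Q ≈ 38.9 W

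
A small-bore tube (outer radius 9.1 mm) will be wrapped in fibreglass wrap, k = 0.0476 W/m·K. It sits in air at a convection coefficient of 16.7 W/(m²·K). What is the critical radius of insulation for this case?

r_cr ≈ 2.85 mm

For a cylinder r_cr = k/h = 0.0476/16.7
r_cr = 2.85 mm; since the bare radius (9.1 mm) is above r_cr, any added insulation will reduce heat loss.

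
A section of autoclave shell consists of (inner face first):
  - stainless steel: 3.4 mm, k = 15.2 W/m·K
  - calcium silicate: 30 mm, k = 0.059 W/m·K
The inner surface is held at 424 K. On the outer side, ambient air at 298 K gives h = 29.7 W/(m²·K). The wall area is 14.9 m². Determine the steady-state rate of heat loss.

Using the resistance-network approach (series):
R_stainless steel = L/(kA) = 0.0034/(15.2×14.9) = 1.501×10^-5 K/W
R_calcium silicate = L/(kA) = 0.03/(0.059×14.9) = 0.03413 K/W
R_outer film = 1/(h_o·A) = 1/(29.7×14.9) = 0.00226 K/W
R_total = 0.0364 K/W
Q = ΔT / R_total = 126 / 0.0364

Q ≈ 3460 W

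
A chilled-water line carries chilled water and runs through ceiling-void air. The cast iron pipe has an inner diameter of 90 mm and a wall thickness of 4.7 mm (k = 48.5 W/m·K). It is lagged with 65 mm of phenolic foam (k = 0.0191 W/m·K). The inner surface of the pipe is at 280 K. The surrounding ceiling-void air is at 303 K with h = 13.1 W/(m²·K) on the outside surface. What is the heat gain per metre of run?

Radial resistances (cylindrical: R_cond = ln(r_o/r_i)/(2πkL), R_conv = 1/(h·2πrL)):
R_cast iron pipe wall = ln(49.7/45)/(2π×48.5×1) = 3.26×10^-4 K/W
R_phenolic foam = ln(114.7/49.7)/(2π×0.0191×1) = 6.969 K/W
R_outer film = 1/(h_o·2πr_oL) = 1/(13.1×2π×0.1147×1) = 0.1059 K/W
R_total = 7.075 K/W
Q = ΔT/R_total = 23/7.075

q′ ≈ 3.25 W/m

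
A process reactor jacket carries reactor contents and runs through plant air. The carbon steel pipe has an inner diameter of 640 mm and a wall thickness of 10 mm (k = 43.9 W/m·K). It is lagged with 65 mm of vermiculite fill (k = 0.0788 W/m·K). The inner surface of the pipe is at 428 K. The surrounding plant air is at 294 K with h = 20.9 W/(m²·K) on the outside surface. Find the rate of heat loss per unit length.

q′ ≈ 350 W/m

For a radial system each layer contributes R = ln(r_out/r_in)/(2πkL); films add R = 1/(hA).
R_carbon steel pipe wall = ln(330/320)/(2π×43.9×1) = 1.116×10^-4 K/W
R_vermiculite fill = ln(395/330)/(2π×0.0788×1) = 0.3631 K/W
R_outer film = 1/(h_o·2πr_oL) = 1/(20.9×2π×0.395×1) = 0.01928 K/W
R_total = 0.3825 K/W
Q = ΔT/R_total = 134/0.3825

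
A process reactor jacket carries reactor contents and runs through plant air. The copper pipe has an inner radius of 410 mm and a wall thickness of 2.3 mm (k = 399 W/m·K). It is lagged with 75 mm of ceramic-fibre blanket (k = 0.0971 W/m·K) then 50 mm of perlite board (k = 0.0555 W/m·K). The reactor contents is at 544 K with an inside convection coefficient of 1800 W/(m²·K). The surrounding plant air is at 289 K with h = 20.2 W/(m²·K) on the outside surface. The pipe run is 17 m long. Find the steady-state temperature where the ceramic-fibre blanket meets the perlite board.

T ≈ 421 K

Treating each annulus and film as a series resistance:
R_inner film = 1/(h_i·2πr₁L) = 1/(1800×2π×0.41×17) = 1.269×10^-5 K/W
R_copper pipe wall = ln(412.3/410)/(2π×399×17) = 1.313×10^-7 K/W
R_ceramic-fibre blanket = ln(487.3/412.3)/(2π×0.0971×17) = 0.01611 K/W
R_perlite board = ln(537.3/487.3)/(2π×0.0555×17) = 0.01648 K/W
R_outer film = 1/(h_o·2πr_oL) = 1/(20.2×2π×0.5373×17) = 8.626×10^-4 K/W
R_total = 0.03347 K/W
Q = ΔT/R_total = 255/0.03347
Q = 7620 W
T_interface = T_inner − Q·ΣR(inner→interface) = 544 − 7620×0.01613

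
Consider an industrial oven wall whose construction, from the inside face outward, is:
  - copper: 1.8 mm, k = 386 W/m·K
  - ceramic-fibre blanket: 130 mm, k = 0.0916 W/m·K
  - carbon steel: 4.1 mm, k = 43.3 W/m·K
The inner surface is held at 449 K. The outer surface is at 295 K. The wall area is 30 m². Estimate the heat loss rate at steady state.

Q ≈ 3260 W

Series thermal resistances:
R_copper = L/(kA) = 0.0018/(386×30) = 1.554×10^-7 K/W
R_ceramic-fibre blanket = L/(kA) = 0.13/(0.0916×30) = 0.04731 K/W
R_carbon steel = L/(kA) = 0.0041/(43.3×30) = 3.156×10^-6 K/W
R_total = 0.04731 K/W
Q = ΔT / R_total = 154 / 0.04731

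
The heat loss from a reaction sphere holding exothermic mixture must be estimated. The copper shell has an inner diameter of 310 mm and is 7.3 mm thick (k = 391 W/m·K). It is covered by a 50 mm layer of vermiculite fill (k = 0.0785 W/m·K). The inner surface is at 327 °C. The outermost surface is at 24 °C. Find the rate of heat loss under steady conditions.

Radial (spherical) resistances in series:
R_copper shell = (1/0.155 − 1/0.1623)/(4π×391) = 5.906×10^-5 K/W
R_vermiculite fill = (1/0.1623 − 1/0.2123)/(4π×0.0785) = 1.471 K/W
R_total = 1.471 K/W
Q = ΔT/R_total = 303/1.471

Q ≈ 206 W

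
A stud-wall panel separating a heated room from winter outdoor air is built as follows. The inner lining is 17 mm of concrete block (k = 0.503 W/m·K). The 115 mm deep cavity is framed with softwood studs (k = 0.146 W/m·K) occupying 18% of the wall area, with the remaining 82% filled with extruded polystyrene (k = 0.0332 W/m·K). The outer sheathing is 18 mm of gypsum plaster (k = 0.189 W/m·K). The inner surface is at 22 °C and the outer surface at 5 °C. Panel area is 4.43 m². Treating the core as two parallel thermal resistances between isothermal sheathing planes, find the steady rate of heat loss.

Q ≈ 33.1 W

Sheathing layers in series; stud and cavity paths in parallel between them.
R_inner = 0.017/(0.503×4.43) = 0.007629 K/W
R_stud  = 0.115/(0.146×0.18×4.43) = 0.9878 K/W
R_cav   = 0.115/(0.0332×0.82×4.43) = 0.9535 K/W
1/R_core = 1/R_stud + 1/R_cav → R_core = 0.4852 K/W
R_outer = 0.018/(0.189×4.43) = 0.0215 K/W
R_total = 0.5143 K/W
Q = ΔT/R_total = 17/0.5143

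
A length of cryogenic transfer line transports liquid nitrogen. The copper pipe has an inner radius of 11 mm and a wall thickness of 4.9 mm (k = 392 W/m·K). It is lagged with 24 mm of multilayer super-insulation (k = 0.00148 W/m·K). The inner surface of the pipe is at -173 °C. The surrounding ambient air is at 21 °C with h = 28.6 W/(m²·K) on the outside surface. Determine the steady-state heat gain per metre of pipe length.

q′ ≈ 1.96 W/m

Cylindrical conduction, so R = ln(r₂/r₁)/(2πkL) per layer, in series:
R_copper pipe wall = ln(15.9/11)/(2π×392×1) = 1.496×10^-4 K/W
R_multilayer super-insulation = ln(39.9/15.9)/(2π×0.00148×1) = 98.94 K/W
R_outer film = 1/(h_o·2πr_oL) = 1/(28.6×2π×0.0399×1) = 0.1395 K/W
R_total = 99.08 K/W
Q = ΔT/R_total = 194/99.08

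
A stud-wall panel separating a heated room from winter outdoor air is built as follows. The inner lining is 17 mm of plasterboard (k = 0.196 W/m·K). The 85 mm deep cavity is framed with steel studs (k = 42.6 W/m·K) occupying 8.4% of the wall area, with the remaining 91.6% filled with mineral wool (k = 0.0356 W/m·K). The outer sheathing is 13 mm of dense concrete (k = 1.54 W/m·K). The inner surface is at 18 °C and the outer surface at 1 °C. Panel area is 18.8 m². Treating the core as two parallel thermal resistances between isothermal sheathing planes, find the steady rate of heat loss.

Q ≈ 2690 W

Sheathing layers in series; stud and cavity paths in parallel between them.
R_inner = 0.017/(0.196×18.8) = 0.004614 K/W
R_stud  = 0.085/(42.6×0.084×18.8) = 0.001263 K/W
R_cav   = 0.085/(0.0356×0.916×18.8) = 0.1386 K/W
1/R_core = 1/R_stud + 1/R_cav → R_core = 0.001252 K/W
R_outer = 0.013/(1.54×18.8) = 4.49×10^-4 K/W
R_total = 0.006315 K/W
Q = ΔT/R_total = 17/0.006315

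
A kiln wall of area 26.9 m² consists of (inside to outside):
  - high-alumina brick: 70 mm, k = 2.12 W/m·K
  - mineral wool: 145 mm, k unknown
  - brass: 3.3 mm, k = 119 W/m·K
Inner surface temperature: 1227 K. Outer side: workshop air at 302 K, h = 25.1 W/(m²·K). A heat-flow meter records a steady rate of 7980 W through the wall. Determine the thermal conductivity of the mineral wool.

k ≈ 0.0476 W/(m·K)

Thermal resistances in series:
R_high-alumina brick = L/(kA) = 0.07/(2.12×26.9) = 0.001227 K/W
R_brass = L/(kA) = 0.0033/(119×26.9) = 1.031×10^-6 K/W
R_outer film = 1/(h_o·A) = 1/(25.1×26.9) = 0.001481 K/W
Sum of known resistances R_other = 0.00271 K/W
Total R = ΔT/Q = 925/7980 = 0.1159 K/W
R_mineral wool = R_total − R_other = 0.1132 K/W
k = L/(R·A) = 0.145/(0.1132×26.9)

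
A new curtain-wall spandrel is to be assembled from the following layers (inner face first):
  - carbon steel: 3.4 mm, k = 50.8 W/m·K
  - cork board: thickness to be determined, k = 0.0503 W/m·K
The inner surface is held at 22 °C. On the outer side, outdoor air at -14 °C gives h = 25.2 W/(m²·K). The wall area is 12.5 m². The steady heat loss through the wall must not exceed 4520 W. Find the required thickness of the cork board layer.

Thermal resistances in series:
R_carbon steel = L/(kA) = 0.0034/(50.8×12.5) = 5.354×10^-6 K/W
R_outer film = 1/(h_o·A) = 1/(25.2×12.5) = 0.003175 K/W
Sum of the known resistances R_other = 0.00318 K/W
Required total resistance R_tot = ΔT/Q_allow = 36/4520 = 0.007965 K/W
R_cork board = R_tot − R_other = 0.004785 K/W
L = R·k·A = 0.004785×0.0503×12.5

L ≈ 3.01 mm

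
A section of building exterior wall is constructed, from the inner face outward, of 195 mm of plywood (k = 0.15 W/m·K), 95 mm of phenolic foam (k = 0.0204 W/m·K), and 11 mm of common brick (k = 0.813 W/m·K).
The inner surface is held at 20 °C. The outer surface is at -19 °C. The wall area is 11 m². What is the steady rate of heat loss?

Q ≈ 71.9 W

Using the resistance-network approach (series):
R_plywood = L/(kA) = 0.195/(0.15×11) = 0.1182 K/W
R_phenolic foam = L/(kA) = 0.095/(0.0204×11) = 0.4234 K/W
R_common brick = L/(kA) = 0.011/(0.813×11) = 0.00123 K/W
R_total = 0.5428 K/W
Q = ΔT / R_total = 39 / 0.5428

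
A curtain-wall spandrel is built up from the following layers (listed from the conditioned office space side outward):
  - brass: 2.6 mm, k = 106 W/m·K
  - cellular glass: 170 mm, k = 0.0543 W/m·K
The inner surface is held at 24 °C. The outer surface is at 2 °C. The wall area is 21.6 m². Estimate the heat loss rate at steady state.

Q ≈ 152 W

Treating each layer as a thermal resistance in series:
R_brass = L/(kA) = 0.0026/(106×21.6) = 1.136×10^-6 K/W
R_cellular glass = L/(kA) = 0.17/(0.0543×21.6) = 0.1449 K/W
R_total = 0.1449 K/W
Q = ΔT / R_total = 22 / 0.1449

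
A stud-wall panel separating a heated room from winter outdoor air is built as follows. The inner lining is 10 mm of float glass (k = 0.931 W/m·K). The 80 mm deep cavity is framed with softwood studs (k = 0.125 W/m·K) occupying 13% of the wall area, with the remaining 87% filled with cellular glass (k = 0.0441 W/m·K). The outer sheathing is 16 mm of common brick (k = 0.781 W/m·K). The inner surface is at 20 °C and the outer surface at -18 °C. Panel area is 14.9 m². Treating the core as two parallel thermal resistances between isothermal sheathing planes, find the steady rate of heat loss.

Sheathing layers in series; stud and cavity paths in parallel between them.
R_inner = 0.01/(0.931×14.9) = 7.209×10^-4 K/W
R_stud  = 0.08/(0.125×0.13×14.9) = 0.3304 K/W
R_cav   = 0.08/(0.0441×0.87×14.9) = 0.1399 K/W
1/R_core = 1/R_stud + 1/R_cav → R_core = 0.09831 K/W
R_outer = 0.016/(0.781×14.9) = 0.001375 K/W
R_total = 0.1004 K/W
Q = ΔT/R_total = 38/0.1004

Q ≈ 378 W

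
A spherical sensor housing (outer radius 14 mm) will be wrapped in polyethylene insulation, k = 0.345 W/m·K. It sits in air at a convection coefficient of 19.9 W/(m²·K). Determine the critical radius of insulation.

r_cr ≈ 34.7 mm

For a sphere r_cr = 2k/h = 2×0.345/19.9
r_cr = 34.7 mm; since the bare radius (14 mm) is below r_cr, adding a thin layer of insulation will *increase* heat loss.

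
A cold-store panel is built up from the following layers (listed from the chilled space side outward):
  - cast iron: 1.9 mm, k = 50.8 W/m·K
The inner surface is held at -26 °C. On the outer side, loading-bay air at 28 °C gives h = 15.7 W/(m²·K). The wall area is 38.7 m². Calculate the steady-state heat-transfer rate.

Q ≈ 32800 W

Thermal resistances in series:
R_cast iron = L/(kA) = 0.0019/(50.8×38.7) = 9.664×10^-7 K/W
R_outer film = 1/(h_o·A) = 1/(15.7×38.7) = 0.001646 K/W
R_total = 0.001647 K/W
Q = ΔT / R_total = 54 / 0.001647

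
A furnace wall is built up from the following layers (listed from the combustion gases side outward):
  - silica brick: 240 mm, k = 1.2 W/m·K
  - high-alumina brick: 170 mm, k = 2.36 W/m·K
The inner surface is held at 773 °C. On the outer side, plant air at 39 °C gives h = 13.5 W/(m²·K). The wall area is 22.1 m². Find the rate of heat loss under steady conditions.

Series thermal resistances:
R_silica brick = L/(kA) = 0.24/(1.2×22.1) = 0.00905 K/W
R_high-alumina brick = L/(kA) = 0.17/(2.36×22.1) = 0.003259 K/W
R_outer film = 1/(h_o·A) = 1/(13.5×22.1) = 0.003352 K/W
R_total = 0.01566 K/W
Q = ΔT / R_total = 734 / 0.01566

Q ≈ 46900 W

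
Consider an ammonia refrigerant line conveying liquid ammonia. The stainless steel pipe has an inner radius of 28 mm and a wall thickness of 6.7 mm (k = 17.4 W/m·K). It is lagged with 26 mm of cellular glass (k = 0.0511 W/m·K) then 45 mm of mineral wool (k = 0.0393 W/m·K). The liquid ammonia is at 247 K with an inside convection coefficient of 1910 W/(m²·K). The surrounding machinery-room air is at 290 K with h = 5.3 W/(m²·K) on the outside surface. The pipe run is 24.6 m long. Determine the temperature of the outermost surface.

T ≈ 287 K

Per-layer cylindrical resistances, series-summed:
R_inner film = 1/(h_i·2πr₁L) = 1/(1910×2π×0.028×24.6) = 1.21×10^-4 K/W
R_stainless steel pipe wall = ln(34.7/28)/(2π×17.4×24.6) = 7.977×10^-5 K/W
R_cellular glass = ln(60.7/34.7)/(2π×0.0511×24.6) = 0.0708 K/W
R_mineral wool = ln(105.7/60.7)/(2π×0.0393×24.6) = 0.09131 K/W
R_outer film = 1/(h_o·2πr_oL) = 1/(5.3×2π×0.1057×24.6) = 0.01155 K/W
R_total = 0.1739 K/W
Q = ΔT/R_total = 43/0.1739
Q = 247 W
T_interface = T_inner + Q·ΣR(inner→interface) = 247 + 247×0.1623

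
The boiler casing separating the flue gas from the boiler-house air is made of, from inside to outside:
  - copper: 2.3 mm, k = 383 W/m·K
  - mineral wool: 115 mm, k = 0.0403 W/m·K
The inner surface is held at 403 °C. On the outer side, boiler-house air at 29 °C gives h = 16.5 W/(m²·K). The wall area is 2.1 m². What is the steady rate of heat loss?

Q ≈ 270 W

Series thermal resistances:
R_copper = L/(kA) = 0.0023/(383×2.1) = 2.86×10^-6 K/W
R_mineral wool = L/(kA) = 0.115/(0.0403×2.1) = 1.359 K/W
R_outer film = 1/(h_o·A) = 1/(16.5×2.1) = 0.02886 K/W
R_total = 1.388 K/W
Q = ΔT / R_total = 374 / 1.388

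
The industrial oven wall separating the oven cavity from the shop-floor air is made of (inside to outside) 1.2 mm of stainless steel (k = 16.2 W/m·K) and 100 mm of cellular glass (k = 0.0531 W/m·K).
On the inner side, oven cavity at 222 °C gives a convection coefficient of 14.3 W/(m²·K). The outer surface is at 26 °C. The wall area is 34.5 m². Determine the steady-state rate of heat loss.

Treating each layer as a thermal resistance in series:
R_inner film = 1/(h_i·A) = 1/(14.3×34.5) = 0.002027 K/W
R_stainless steel = L/(kA) = 0.0012/(16.2×34.5) = 2.147×10^-6 K/W
R_cellular glass = L/(kA) = 0.1/(0.0531×34.5) = 0.05459 K/W
R_total = 0.05662 K/W
Q = ΔT / R_total = 196 / 0.05662

Q ≈ 3460 W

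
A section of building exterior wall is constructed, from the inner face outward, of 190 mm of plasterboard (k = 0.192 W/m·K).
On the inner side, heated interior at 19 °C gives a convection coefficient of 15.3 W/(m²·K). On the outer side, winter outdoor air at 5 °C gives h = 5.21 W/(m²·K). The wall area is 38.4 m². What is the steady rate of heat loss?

Thermal resistances in series:
R_inner film = 1/(h_i·A) = 1/(15.3×38.4) = 0.001702 K/W
R_plasterboard = L/(kA) = 0.19/(0.192×38.4) = 0.02577 K/W
R_outer film = 1/(h_o·A) = 1/(5.21×38.4) = 0.004998 K/W
R_total = 0.03247 K/W
Q = ΔT / R_total = 14 / 0.03247

Q ≈ 431 W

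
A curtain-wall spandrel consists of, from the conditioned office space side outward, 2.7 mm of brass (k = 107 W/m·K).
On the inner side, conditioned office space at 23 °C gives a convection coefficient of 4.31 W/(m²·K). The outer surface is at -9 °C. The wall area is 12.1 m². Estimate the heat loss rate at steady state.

Q ≈ 1670 W

Treating each layer as a thermal resistance in series:
R_inner film = 1/(h_i·A) = 1/(4.31×12.1) = 0.01918 K/W
R_brass = L/(kA) = 0.0027/(107×12.1) = 2.085×10^-6 K/W
R_total = 0.01918 K/W
Q = ΔT / R_total = 32 / 0.01918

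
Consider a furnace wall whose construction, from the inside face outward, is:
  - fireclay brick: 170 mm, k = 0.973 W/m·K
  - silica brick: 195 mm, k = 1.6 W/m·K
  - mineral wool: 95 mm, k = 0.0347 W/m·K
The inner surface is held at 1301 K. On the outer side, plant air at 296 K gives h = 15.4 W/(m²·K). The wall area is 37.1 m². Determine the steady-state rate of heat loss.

Q ≈ 12000 W

Series thermal resistances:
R_fireclay brick = L/(kA) = 0.17/(0.973×37.1) = 0.004709 K/W
R_silica brick = L/(kA) = 0.195/(1.6×37.1) = 0.003285 K/W
R_mineral wool = L/(kA) = 0.095/(0.0347×37.1) = 0.07379 K/W
R_outer film = 1/(h_o·A) = 1/(15.4×37.1) = 0.00175 K/W
R_total = 0.08354 K/W
Q = ΔT / R_total = 1005 / 0.08354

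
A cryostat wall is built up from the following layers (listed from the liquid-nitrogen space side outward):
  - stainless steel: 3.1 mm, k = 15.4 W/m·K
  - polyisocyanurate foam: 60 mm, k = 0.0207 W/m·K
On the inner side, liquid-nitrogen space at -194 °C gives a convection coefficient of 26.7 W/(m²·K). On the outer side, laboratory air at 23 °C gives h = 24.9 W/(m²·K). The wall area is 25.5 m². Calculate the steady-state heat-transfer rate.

Series thermal resistances:
R_inner film = 1/(h_i·A) = 1/(26.7×25.5) = 0.001469 K/W
R_stainless steel = L/(kA) = 0.0031/(15.4×25.5) = 7.894×10^-6 K/W
R_polyisocyanurate foam = L/(kA) = 0.06/(0.0207×25.5) = 0.1137 K/W
R_outer film = 1/(h_o·A) = 1/(24.9×25.5) = 0.001575 K/W
R_total = 0.1167 K/W
Q = ΔT / R_total = 217 / 0.1167

Q ≈ 1860 W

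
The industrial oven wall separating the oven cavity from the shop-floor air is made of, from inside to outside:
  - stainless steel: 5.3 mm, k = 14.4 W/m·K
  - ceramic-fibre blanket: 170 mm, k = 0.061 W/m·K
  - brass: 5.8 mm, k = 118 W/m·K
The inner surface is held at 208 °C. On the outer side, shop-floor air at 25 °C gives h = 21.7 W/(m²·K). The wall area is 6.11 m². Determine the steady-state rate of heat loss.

Q ≈ 395 W

Treating each layer as a thermal resistance in series:
R_stainless steel = L/(kA) = 0.0053/(14.4×6.11) = 6.024×10^-5 K/W
R_ceramic-fibre blanket = L/(kA) = 0.17/(0.061×6.11) = 0.4561 K/W
R_brass = L/(kA) = 0.0058/(118×6.11) = 8.045×10^-6 K/W
R_outer film = 1/(h_o·A) = 1/(21.7×6.11) = 0.007542 K/W
R_total = 0.4637 K/W
Q = ΔT / R_total = 183 / 0.4637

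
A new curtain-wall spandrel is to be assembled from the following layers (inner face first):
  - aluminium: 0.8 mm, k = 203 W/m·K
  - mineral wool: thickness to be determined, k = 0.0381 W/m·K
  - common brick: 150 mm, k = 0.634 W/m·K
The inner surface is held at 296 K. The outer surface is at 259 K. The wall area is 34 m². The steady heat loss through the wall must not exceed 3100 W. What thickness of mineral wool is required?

L ≈ 6.45 mm

Using the resistance-network approach (series):
R_aluminium = L/(kA) = 0.0008/(203×34) = 1.159×10^-7 K/W
R_common brick = L/(kA) = 0.15/(0.634×34) = 0.006959 K/W
Sum of the known resistances R_other = 0.006959 K/W
Required total resistance R_tot = ΔT/Q_allow = 37/3100 = 0.01194 K/W
R_mineral wool = R_tot − R_other = 0.004977 K/W
L = R·k·A = 0.004977×0.0381×34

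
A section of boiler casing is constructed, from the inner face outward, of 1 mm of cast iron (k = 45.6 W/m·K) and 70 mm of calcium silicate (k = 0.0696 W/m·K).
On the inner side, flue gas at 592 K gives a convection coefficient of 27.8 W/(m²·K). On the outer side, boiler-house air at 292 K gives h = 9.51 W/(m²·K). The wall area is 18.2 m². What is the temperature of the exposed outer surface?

T ≈ 320 K

Thermal resistances in series:
R_inner film = 1/(h_i·A) = 1/(27.8×18.2) = 0.001976 K/W
R_cast iron = L/(kA) = 0.001/(45.6×18.2) = 1.205×10^-6 K/W
R_calcium silicate = L/(kA) = 0.07/(0.0696×18.2) = 0.05526 K/W
R_outer film = 1/(h_o·A) = 1/(9.51×18.2) = 0.005778 K/W
R_total = 0.06302 K/W;  Q = ΔT/R_total = 300/0.06302 = 4761 W
T_interface = T_inner − Q·ΣR(inner→interface) = 592 − 4760×0.05724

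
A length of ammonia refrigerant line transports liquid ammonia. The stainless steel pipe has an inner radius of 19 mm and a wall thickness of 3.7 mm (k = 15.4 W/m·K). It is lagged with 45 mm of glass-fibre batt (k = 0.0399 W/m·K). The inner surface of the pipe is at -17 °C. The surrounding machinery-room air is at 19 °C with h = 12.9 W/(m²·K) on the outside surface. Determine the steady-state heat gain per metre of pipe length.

q′ ≈ 7.92 W/m

Radial resistances (cylindrical: R_cond = ln(r_o/r_i)/(2πkL), R_conv = 1/(h·2πrL)):
R_stainless steel pipe wall = ln(22.7/19)/(2π×15.4×1) = 0.001839 K/W
R_glass-fibre batt = ln(67.7/22.7)/(2π×0.0399×1) = 4.359 K/W
R_outer film = 1/(h_o·2πr_oL) = 1/(12.9×2π×0.0677×1) = 0.1822 K/W
R_total = 4.543 K/W
Q = ΔT/R_total = 36/4.543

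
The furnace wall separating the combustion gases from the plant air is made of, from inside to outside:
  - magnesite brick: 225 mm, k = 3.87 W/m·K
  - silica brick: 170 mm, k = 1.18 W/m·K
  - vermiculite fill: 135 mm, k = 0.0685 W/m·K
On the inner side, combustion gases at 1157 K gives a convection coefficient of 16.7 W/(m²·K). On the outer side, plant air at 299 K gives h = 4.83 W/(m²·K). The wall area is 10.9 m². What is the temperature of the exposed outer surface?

T ≈ 372 K

Thermal resistances in series:
R_inner film = 1/(h_i·A) = 1/(16.7×10.9) = 0.005494 K/W
R_magnesite brick = L/(kA) = 0.225/(3.87×10.9) = 0.005334 K/W
R_silica brick = L/(kA) = 0.17/(1.18×10.9) = 0.01322 K/W
R_vermiculite fill = L/(kA) = 0.135/(0.0685×10.9) = 0.1808 K/W
R_outer film = 1/(h_o·A) = 1/(4.83×10.9) = 0.01899 K/W
R_total = 0.2238 K/W;  Q = ΔT/R_total = 858/0.2238 = 3833 W
T_interface = T_inner − Q·ΣR(inner→interface) = 1157 − 3830×0.2049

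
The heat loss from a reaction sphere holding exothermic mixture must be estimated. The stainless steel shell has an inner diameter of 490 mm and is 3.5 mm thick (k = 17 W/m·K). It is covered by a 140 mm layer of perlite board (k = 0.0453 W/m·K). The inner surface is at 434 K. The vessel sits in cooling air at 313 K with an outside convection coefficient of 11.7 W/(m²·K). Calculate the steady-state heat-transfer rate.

Q ≈ 46.7 W

Each spherical layer contributes R = (1/r_i − 1/r_o)/(4πk):
R_stainless steel shell = (1/0.245 − 1/0.2485)/(4π×17) = 2.691×10^-4 K/W
R_perlite board = (1/0.2485 − 1/0.3885)/(4π×0.0453) = 2.547 K/W
R_outer film = 1/(h·4πr_o²) = 1/(11.7×4π×0.3885²) = 0.04506 K/W
R_total = 2.593 K/W
Q = ΔT/R_total = 121/2.593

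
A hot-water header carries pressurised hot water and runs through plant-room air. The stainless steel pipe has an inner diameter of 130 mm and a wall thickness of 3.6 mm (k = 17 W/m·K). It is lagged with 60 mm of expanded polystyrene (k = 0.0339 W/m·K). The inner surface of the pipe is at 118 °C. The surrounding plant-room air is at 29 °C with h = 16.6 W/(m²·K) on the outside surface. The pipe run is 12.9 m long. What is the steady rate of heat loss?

Cylindrical conduction, so R = ln(r₂/r₁)/(2πkL) per layer, in series:
R_stainless steel pipe wall = ln(68.6/65)/(2π×17×12.9) = 3.912×10^-5 K/W
R_expanded polystyrene = ln(128.6/68.6)/(2π×0.0339×12.9) = 0.2287 K/W
R_outer film = 1/(h_o·2πr_oL) = 1/(16.6×2π×0.1286×12.9) = 0.005779 K/W
R_total = 0.2345 K/W
Q = ΔT/R_total = 89/0.2345

Q ≈ 379 W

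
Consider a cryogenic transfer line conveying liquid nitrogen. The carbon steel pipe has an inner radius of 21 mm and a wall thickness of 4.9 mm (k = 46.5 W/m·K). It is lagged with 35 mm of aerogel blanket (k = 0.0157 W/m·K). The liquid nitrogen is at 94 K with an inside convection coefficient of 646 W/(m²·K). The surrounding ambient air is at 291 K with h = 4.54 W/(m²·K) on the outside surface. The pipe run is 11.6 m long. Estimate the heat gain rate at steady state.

Per-layer cylindrical resistances, series-summed:
R_inner film = 1/(h_i·2πr₁L) = 1/(646×2π×0.021×11.6) = 0.001011 K/W
R_carbon steel pipe wall = ln(25.9/21)/(2π×46.5×11.6) = 6.188×10^-5 K/W
R_aerogel blanket = ln(60.9/25.9)/(2π×0.0157×11.6) = 0.7472 K/W
R_outer film = 1/(h_o·2πr_oL) = 1/(4.54×2π×0.0609×11.6) = 0.04962 K/W
R_total = 0.7979 K/W
Q = ΔT/R_total = 197/0.7979

Q ≈ 247 W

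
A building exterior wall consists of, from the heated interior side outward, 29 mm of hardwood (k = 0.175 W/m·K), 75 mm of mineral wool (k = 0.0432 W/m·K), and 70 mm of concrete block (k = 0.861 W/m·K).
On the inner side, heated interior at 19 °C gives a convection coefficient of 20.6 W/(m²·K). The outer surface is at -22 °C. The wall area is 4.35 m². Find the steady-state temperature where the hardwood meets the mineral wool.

T ≈ 14.7 °C

Thermal resistances in series:
R_inner film = 1/(h_i·A) = 1/(20.6×4.35) = 0.01116 K/W
R_hardwood = L/(kA) = 0.029/(0.175×4.35) = 0.0381 K/W
R_mineral wool = L/(kA) = 0.075/(0.0432×4.35) = 0.3991 K/W
R_concrete block = L/(kA) = 0.07/(0.861×4.35) = 0.01869 K/W
R_total = 0.4671 K/W;  Q = ΔT/R_total = 41/0.4671 = 87.78 W
T_interface = T_inner − Q·ΣR(inner→interface) = 19 − 87.8×0.04925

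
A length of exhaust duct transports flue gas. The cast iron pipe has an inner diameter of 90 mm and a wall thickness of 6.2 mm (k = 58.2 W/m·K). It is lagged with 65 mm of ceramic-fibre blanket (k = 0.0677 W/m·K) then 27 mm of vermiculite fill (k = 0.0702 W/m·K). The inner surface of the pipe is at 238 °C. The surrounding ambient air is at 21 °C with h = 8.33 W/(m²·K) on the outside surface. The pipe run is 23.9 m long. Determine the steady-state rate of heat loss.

Q ≈ 2050 W

Per-layer cylindrical resistances, series-summed:
R_cast iron pipe wall = ln(51.2/45)/(2π×58.2×23.9) = 1.477×10^-5 K/W
R_ceramic-fibre blanket = ln(116.2/51.2)/(2π×0.0677×23.9) = 0.08062 K/W
R_vermiculite fill = ln(143.2/116.2)/(2π×0.0702×23.9) = 0.01982 K/W
R_outer film = 1/(h_o·2πr_oL) = 1/(8.33×2π×0.1432×23.9) = 0.005583 K/W
R_total = 0.106 K/W
Q = ΔT/R_total = 217/0.106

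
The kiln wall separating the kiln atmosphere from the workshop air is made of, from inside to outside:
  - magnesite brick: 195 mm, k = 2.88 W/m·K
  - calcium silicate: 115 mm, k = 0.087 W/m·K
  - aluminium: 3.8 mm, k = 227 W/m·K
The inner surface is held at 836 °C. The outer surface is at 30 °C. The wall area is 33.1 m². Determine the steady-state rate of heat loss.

Model the wall as resistances in series:
R_magnesite brick = L/(kA) = 0.195/(2.88×33.1) = 0.002046 K/W
R_calcium silicate = L/(kA) = 0.115/(0.087×33.1) = 0.03993 K/W
R_aluminium = L/(kA) = 0.0038/(227×33.1) = 5.057×10^-7 K/W
R_total = 0.04198 K/W
Q = ΔT / R_total = 806 / 0.04198

Q ≈ 19200 W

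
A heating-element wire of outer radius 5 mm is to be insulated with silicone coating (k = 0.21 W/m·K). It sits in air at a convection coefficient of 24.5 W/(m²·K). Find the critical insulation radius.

For a cylinder r_cr = k/h = 0.21/24.5
r_cr = 8.57 mm; since the bare radius (5 mm) is below r_cr, adding a thin layer of insulation will *increase* heat loss.

r_cr ≈ 8.57 mm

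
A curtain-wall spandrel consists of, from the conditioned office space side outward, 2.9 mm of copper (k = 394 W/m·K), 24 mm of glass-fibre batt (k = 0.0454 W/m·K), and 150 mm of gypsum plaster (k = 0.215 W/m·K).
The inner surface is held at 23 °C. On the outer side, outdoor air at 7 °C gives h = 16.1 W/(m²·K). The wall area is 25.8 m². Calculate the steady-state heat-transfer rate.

Using the resistance-network approach (series):
R_copper = L/(kA) = 0.0029/(394×25.8) = 2.853×10^-7 K/W
R_glass-fibre batt = L/(kA) = 0.024/(0.0454×25.8) = 0.02049 K/W
R_gypsum plaster = L/(kA) = 0.15/(0.215×25.8) = 0.02704 K/W
R_outer film = 1/(h_o·A) = 1/(16.1×25.8) = 0.002407 K/W
R_total = 0.04994 K/W
Q = ΔT / R_total = 16 / 0.04994

Q ≈ 320 W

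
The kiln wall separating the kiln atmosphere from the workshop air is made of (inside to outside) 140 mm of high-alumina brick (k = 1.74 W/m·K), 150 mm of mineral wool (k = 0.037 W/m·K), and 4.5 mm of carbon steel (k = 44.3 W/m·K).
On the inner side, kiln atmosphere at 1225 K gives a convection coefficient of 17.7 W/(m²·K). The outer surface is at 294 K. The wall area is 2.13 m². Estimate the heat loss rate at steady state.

Thermal resistances in series:
R_inner film = 1/(h_i·A) = 1/(17.7×2.13) = 0.02652 K/W
R_high-alumina brick = L/(kA) = 0.14/(1.74×2.13) = 0.03777 K/W
R_mineral wool = L/(kA) = 0.15/(0.037×2.13) = 1.903 K/W
R_carbon steel = L/(kA) = 0.0045/(44.3×2.13) = 4.769×10^-5 K/W
R_total = 1.968 K/W
Q = ΔT / R_total = 931 / 1.968

Q ≈ 473 W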